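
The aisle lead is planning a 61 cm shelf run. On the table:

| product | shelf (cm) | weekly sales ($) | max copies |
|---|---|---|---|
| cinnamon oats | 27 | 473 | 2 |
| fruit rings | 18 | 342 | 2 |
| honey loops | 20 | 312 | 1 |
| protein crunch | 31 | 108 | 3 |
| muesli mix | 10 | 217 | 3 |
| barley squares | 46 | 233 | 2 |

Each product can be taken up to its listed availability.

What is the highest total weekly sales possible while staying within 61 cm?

1124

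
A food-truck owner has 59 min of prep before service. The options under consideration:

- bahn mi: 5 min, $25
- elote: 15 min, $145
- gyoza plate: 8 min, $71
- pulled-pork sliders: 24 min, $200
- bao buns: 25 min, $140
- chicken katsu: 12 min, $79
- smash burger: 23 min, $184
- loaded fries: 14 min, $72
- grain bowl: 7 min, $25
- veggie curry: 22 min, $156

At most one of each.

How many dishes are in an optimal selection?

The maximum profit within 59 min is 495.
elote + gyoza plate + pulled-pork sliders + chicken katsu hits 495 at 59 min.
Any selection reaching 495 contains exactly 4 dishes.

4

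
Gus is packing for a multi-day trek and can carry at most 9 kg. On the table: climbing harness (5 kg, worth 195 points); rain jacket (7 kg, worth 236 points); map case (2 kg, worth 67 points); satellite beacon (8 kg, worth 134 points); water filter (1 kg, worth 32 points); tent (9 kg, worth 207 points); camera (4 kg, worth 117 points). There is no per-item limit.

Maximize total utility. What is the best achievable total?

329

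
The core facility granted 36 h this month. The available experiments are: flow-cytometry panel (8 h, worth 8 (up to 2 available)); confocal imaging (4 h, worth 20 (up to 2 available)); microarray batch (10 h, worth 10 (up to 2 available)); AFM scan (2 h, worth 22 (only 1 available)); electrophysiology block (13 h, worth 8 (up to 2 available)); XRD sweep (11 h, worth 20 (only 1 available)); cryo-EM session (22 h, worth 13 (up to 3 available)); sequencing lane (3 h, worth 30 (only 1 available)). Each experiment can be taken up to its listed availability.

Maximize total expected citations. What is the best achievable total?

122

Density check — AFM scan 11.00, sequencing lane 10.00, confocal imaging 5.00, XRD sweep 1.82 are the best per h.
Greedy by ratio would take flow-cytometry panel + 2×confocal imaging + AFM scan + XRD sweep + sequencing lane: 32 h used, total 120.
The 8 h tied up in flow-cytometry panel is better spent on microarray batch — total rises to 122 (34 h).
That's the maximum — no swap from here does better than 122.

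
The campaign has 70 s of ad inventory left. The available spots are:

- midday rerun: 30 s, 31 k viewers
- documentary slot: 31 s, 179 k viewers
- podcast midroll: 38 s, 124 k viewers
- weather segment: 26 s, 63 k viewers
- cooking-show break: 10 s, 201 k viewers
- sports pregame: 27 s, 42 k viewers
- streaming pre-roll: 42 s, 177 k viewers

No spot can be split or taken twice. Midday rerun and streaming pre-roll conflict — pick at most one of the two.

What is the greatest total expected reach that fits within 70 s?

Density check — cooking-show break 20.10, documentary slot 5.77, streaming pre-roll 4.21 are the best per s.
Documentary slot + weather segment + cooking-show break uses 67 of the 70 s and totals 443.
An exhaustive check of the 128 subsets confirms 443.

443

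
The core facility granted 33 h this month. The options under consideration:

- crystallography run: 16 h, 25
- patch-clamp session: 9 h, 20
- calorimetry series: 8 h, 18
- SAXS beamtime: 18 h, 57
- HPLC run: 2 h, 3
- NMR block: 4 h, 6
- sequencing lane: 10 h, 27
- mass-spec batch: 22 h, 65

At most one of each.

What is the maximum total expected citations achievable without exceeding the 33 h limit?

A density-first pass picks SAXS beamtime + HPLC run + sequencing lane — 87 at 30 h.
Dropping SAXS beamtime and HPLC run frees 20 h; slotting in mass-spec batch (22 h) lifts the total to 92 at 32 h.
No other feasible combination exceeds 92.

92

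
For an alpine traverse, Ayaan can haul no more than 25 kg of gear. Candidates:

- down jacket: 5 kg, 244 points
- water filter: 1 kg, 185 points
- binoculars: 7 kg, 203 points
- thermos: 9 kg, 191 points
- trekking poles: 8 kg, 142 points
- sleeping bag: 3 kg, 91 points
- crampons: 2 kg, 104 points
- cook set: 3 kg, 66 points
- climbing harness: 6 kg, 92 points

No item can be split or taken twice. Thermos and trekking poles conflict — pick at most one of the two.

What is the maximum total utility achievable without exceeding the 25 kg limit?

927

By utility per kg: water filter 185.00, crampons 52.00, down jacket 48.80, sleeping bag 30.33 lead.
Filling by ratio: down jacket + water filter + binoculars + sleeping bag + crampons + cook set for 893, with 4 kg left unused.
Dropping sleeping bag and cook set frees 6 kg; slotting in thermos (9 kg) lifts the total to 927 at 24 kg.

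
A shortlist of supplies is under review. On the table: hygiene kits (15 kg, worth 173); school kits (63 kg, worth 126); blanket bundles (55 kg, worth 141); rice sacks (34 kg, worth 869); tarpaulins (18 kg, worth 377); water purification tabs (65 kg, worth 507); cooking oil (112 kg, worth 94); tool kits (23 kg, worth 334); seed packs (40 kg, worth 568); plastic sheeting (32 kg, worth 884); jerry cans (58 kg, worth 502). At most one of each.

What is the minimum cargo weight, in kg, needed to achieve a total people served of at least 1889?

81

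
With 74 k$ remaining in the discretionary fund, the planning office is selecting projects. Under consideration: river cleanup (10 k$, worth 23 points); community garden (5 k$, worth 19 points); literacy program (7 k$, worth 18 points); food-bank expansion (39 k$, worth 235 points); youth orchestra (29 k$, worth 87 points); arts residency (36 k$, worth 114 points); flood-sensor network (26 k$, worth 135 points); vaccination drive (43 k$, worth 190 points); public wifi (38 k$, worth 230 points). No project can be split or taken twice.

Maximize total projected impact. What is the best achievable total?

389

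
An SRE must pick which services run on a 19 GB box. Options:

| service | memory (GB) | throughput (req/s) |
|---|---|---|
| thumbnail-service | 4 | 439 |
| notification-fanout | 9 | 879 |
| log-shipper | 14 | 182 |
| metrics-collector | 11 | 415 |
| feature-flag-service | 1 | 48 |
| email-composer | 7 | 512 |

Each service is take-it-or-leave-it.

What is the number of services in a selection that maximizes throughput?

The maximum throughput within 19 GB is 1439.
For example notification-fanout + feature-flag-service + email-composer achieves it, using 17 GB.
Every optimal selection uses 3 services.

3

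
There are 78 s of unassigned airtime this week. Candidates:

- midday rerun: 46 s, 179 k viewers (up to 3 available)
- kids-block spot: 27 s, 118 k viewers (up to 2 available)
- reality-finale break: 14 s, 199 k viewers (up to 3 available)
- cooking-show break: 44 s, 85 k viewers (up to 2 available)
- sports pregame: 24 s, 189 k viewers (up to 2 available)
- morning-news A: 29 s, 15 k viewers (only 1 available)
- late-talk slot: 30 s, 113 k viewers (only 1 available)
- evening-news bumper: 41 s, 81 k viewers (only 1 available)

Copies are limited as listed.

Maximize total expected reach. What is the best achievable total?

786

The ratio ordering already packs tightly: 3×reality-finale break + sports pregame, 66 s, 786.
No other feasible combination exceeds 786.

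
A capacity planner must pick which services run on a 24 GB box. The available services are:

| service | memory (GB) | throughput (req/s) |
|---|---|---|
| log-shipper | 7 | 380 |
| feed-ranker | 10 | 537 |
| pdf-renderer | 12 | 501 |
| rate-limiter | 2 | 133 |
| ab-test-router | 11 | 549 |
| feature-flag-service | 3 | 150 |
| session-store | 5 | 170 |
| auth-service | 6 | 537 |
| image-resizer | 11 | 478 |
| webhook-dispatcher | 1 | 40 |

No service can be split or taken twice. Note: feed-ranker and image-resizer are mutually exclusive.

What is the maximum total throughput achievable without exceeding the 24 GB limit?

1494

A density-first pass picks log-shipper + rate-limiter + feature-flag-service + session-store + auth-service + webhook-dispatcher — 1410 at 24 GB.
Replace rate-limiter and feature-flag-service and session-store with feed-ranker: the trade gains 84 net, giving 1494 at 24 GB.
An exhaustive check of the 1024 subsets confirms 1494.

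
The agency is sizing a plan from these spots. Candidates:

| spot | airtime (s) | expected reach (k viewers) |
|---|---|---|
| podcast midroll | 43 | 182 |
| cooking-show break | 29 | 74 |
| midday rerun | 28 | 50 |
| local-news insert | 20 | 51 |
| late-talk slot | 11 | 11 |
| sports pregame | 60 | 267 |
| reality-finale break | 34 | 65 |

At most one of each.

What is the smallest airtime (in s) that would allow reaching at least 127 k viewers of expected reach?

Need the lightest bundle worth ≥ 127.
podcast midroll: 182 expected reach at 43 s.
Below 43 s the best achievable stays under 127.

43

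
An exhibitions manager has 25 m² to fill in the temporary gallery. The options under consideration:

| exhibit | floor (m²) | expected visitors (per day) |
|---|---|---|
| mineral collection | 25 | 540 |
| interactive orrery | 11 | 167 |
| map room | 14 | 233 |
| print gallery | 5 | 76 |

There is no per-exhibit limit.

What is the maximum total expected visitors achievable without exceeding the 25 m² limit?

540

Ranking by ratio (expected visitors/m²): mineral collection 21.60, map room 16.64, print gallery 15.20, interactive orrery 15.18.
The ratio ordering already packs tightly: mineral collection, 25 m², 540.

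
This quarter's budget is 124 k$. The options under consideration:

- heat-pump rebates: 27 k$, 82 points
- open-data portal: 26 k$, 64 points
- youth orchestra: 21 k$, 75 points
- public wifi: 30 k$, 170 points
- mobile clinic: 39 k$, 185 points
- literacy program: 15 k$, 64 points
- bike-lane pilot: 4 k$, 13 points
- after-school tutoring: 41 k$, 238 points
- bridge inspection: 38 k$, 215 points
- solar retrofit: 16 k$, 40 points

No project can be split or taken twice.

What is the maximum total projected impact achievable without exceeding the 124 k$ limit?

The ratio ordering already packs tightly: public wifi + literacy program + after-school tutoring + bridge inspection, 124 k$, 687.

687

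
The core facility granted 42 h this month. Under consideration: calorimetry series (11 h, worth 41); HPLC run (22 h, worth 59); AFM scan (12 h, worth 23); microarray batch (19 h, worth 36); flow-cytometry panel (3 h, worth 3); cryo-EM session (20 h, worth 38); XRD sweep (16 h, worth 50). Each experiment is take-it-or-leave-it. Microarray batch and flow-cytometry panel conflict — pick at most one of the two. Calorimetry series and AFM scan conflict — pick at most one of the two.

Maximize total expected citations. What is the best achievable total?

Ranking by ratio (expected citations/h): calorimetry series 3.73, XRD sweep 3.12, HPLC run 2.68.
Taking HPLC run + flow-cytometry panel + XRD sweep: 41 h used, 112 in expected citations.
The spare 1 h is too small for any remaining experiment, and no feasible exchange beats 112.

112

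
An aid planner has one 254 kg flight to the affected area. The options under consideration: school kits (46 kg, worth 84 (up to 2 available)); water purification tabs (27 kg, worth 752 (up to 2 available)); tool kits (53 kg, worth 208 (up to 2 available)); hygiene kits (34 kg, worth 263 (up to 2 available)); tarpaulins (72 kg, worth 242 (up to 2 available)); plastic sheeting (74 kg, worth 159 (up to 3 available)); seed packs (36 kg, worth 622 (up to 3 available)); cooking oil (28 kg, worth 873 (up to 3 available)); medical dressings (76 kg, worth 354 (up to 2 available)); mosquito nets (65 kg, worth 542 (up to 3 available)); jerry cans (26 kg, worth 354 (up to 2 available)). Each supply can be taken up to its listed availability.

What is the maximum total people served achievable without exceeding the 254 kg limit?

5989

The ratio ordering already packs tightly: 2×water purification tabs + 3×seed packs + 3×cooking oil, 246 kg, 5989.
Nothing else within 254 kg beats 5989.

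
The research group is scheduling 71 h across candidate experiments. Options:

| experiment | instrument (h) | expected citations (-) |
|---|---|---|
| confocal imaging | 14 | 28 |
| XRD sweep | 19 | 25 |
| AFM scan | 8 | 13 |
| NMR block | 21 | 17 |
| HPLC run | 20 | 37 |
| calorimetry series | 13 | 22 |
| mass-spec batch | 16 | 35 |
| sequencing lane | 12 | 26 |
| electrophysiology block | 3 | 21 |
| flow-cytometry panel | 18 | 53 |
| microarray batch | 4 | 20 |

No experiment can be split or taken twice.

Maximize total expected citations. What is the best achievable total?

185

By expected citations per h: electrophysiology block 7.00, microarray batch 5.00, flow-cytometry panel 2.94 lead.
The ratio heuristic lands on confocal imaging + mass-spec batch + sequencing lane + electrophysiology block + flow-cytometry panel + microarray batch (183) but leaves 4 h idle.
Replace mass-spec batch with HPLC run: the trade gains 2 net, giving 185 at 71 h.
The closest alternative, confocal imaging + mass-spec batch + sequencing lane + electrophysiology block + flow-cytometry panel + microarray batch, reaches only 183.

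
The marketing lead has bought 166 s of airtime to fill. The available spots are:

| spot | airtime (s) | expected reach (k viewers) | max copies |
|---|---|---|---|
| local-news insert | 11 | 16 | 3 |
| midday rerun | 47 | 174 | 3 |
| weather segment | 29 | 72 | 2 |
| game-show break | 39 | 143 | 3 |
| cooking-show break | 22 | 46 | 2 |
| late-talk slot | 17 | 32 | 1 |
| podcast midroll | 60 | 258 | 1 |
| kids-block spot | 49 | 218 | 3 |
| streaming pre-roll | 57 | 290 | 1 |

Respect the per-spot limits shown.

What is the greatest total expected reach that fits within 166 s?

766

A density-first pass picks local-news insert + 2×kids-block spot + streaming pre-roll — 742 at 166 s.
Dropping local-news insert and kids-block spot frees 60 s; slotting in podcast midroll (60 s) lifts the total to 766 at 166 s.
No other feasible combination exceeds 766.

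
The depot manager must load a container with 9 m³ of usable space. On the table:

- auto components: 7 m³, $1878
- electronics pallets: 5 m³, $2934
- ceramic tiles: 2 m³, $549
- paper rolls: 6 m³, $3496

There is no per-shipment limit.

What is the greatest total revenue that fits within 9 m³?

4045

Ranking by ratio (revenue/m³): electronics pallets 586.80, paper rolls 582.67, ceramic tiles 274.50, auto components 268.29.
Taking the top-ratio shipments first gives electronics pallets + 2×ceramic tiles for 4032 (9 m³).
The 7 m³ tied up in electronics pallets and ceramic tiles is better spent on paper rolls — total rises to 4045 (8 m³).
That's the maximum — no swap from here does better than 4045.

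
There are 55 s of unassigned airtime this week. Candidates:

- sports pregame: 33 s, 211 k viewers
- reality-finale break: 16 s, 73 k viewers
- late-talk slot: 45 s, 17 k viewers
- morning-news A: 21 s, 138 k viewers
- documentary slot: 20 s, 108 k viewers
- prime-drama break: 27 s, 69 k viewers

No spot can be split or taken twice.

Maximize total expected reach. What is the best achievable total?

349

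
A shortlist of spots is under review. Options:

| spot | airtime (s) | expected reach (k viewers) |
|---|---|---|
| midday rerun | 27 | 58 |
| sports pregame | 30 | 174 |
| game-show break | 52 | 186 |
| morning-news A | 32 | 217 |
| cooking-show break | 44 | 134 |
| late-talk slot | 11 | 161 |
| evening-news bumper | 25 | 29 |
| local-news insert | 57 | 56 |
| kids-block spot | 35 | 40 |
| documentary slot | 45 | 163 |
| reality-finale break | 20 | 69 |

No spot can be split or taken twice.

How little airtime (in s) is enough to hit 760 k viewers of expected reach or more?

Minimise s subject to total expected reach ≥ 760.
sports pregame + morning-news A + late-talk slot + documentary slot + reality-finale break: 784 expected reach at 138 s.
Below 138 s the best achievable stays under 760.

138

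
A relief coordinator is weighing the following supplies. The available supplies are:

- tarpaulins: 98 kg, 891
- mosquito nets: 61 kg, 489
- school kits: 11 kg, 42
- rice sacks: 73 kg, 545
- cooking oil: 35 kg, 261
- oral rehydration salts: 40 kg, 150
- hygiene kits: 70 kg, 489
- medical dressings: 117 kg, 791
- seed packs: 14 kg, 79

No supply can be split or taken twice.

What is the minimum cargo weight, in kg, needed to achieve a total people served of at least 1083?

Look for the lowest-cargo combination reaching 1083.
Taking tarpaulins + cooking oil gives 1152 (≥ 1083) for 133 kg.
Any bundle with less than 133 kg falls short of 1083.

133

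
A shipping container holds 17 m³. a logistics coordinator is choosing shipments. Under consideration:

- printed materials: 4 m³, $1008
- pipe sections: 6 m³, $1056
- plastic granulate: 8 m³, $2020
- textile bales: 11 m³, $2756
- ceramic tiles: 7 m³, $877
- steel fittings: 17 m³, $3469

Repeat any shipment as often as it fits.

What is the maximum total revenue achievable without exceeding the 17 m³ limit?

4040

Ranking by ratio (revenue/m³): plastic granulate 252.50, printed materials 252.00, textile bales 250.55.
2×plastic granulate uses 16 of the 17 m³ and totals 4040.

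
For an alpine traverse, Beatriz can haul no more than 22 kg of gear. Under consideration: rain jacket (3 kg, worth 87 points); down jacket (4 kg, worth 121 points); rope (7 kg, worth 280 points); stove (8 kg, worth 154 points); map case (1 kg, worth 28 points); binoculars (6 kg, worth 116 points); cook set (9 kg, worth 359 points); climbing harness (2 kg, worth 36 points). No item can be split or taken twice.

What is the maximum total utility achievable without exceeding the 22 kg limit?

796

Greedy by ratio would take down jacket + rope + map case + cook set: 21 kg used, total 788.
Dropping map case frees 1 kg; slotting in climbing harness (2 kg) lifts the total to 796 at 22 kg.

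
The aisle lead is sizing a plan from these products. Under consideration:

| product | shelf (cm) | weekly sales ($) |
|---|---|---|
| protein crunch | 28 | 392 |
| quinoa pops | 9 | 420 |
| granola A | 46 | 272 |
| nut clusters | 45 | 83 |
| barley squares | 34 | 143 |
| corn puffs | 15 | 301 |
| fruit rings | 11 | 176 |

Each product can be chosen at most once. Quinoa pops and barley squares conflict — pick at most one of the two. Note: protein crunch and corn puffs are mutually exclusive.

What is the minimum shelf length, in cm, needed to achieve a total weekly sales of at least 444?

Minimise cm subject to total weekly sales ≥ 444.
Taking quinoa pops + fruit rings gives 596 (≥ 444) for 20 cm.
No combination under 20 cm hits 444.

20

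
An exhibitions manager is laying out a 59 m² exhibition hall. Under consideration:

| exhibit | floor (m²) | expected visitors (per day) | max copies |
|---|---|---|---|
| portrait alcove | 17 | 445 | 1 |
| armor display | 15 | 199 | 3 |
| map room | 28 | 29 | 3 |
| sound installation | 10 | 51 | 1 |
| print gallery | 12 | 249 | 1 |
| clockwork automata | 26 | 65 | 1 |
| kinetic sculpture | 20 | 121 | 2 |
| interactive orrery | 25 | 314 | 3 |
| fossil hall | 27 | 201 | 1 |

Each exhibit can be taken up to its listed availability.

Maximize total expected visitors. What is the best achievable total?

1092

The ratio ordering already packs tightly: portrait alcove + 2×armor display + print gallery, 59 m², 1092.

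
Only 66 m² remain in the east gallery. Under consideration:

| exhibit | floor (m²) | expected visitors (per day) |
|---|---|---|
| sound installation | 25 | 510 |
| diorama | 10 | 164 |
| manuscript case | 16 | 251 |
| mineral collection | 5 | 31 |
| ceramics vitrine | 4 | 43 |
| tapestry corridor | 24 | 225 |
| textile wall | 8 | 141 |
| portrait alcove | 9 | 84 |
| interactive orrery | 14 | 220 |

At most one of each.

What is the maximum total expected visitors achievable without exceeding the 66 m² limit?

1145

By expected visitors per m²: sound installation 20.40, textile wall 17.62, diorama 16.40 lead.
Greedy by ratio would take sound installation + diorama + mineral collection + ceramics vitrine + textile wall + interactive orrery: 66 m² used, total 1109.
Dropping mineral collection and ceramics vitrine and textile wall frees 17 m²; slotting in manuscript case (16 m²) lifts the total to 1145 at 65 m².
Runner-up sound installation + manuscript case + textile wall + interactive orrery tops out at 1122.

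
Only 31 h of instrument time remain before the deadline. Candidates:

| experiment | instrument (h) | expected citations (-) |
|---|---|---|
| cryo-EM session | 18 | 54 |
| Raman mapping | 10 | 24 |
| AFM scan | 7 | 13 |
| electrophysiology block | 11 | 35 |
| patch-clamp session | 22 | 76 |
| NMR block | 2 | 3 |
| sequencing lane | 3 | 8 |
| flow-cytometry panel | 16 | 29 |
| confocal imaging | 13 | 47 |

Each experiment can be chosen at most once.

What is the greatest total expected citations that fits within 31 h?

101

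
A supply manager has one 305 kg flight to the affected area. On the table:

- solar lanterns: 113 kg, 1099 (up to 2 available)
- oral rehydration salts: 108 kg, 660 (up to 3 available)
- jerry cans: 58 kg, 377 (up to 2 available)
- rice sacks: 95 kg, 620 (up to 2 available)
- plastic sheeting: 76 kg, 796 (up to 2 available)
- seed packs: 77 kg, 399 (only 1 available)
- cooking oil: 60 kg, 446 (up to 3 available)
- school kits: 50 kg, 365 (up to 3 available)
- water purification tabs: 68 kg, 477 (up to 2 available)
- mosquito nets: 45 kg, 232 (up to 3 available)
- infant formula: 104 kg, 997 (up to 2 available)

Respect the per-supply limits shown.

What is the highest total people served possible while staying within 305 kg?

2994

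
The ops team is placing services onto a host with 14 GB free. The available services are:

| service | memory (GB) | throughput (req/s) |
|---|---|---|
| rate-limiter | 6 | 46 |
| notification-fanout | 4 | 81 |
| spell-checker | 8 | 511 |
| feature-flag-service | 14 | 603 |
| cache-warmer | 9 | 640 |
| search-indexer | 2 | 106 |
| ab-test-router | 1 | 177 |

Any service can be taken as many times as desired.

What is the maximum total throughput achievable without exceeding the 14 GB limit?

2478

Ranking by ratio (throughput/GB): ab-test-router 177.00, cache-warmer 71.11, spell-checker 63.88, search-indexer 53.00.
Taking 14×ab-test-router: 14 GB used, 2478 in throughput.
Nothing else within 14 GB beats 2478.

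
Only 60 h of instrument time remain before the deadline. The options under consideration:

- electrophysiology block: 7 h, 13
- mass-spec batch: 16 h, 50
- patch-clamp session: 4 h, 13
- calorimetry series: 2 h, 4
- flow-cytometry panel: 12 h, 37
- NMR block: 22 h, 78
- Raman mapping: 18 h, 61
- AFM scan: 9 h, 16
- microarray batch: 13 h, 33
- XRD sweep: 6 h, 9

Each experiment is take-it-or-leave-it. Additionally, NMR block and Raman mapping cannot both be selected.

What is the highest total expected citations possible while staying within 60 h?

187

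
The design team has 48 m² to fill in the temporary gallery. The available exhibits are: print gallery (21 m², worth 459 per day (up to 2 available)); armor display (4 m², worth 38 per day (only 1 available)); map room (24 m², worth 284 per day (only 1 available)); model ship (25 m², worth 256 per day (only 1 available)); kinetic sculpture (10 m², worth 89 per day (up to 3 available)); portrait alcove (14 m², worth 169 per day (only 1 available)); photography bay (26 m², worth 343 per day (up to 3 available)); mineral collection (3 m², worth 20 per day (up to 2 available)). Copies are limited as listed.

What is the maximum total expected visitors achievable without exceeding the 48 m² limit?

958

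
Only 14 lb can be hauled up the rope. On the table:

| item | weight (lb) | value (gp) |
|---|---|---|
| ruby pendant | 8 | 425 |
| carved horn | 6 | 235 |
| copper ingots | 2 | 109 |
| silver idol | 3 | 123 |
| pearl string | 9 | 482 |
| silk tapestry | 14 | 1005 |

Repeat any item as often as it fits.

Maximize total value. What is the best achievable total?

1005

Taking silk tapestry: 14 lb used, 1005 in value.
That's the maximum — no swap from here does better than 1005.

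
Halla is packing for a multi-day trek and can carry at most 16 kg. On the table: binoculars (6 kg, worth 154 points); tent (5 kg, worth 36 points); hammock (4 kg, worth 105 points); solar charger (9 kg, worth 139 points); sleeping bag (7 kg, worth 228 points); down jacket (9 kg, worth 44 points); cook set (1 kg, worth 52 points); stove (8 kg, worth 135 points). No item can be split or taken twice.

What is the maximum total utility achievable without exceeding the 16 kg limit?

434

Ranking by ratio (utility/kg): cook set 52.00, sleeping bag 32.57, hammock 26.25, binoculars 25.67.
Filling by ratio: hammock + sleeping bag + cook set for 385, with 4 kg left unused.
The 4 kg tied up in hammock is better spent on binoculars — total rises to 434 (14 kg).
Every other selection either busts 16 kg or fails to beat 434.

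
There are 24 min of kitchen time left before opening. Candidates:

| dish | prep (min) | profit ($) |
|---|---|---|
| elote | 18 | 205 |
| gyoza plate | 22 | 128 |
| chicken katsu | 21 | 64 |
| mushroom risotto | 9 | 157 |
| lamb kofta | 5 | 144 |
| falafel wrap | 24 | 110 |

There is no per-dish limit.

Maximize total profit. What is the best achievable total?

Ranking by ratio (profit/min): lamb kofta 28.80, mushroom risotto 17.44, elote 11.39.
The ratio heuristic lands on 4×lamb kofta (576) but leaves 4 min idle.
The 5 min tied up in lamb kofta is better spent on mushroom risotto — total rises to 589 (24 min).
Every other selection either busts 24 min or fails to beat 589.

589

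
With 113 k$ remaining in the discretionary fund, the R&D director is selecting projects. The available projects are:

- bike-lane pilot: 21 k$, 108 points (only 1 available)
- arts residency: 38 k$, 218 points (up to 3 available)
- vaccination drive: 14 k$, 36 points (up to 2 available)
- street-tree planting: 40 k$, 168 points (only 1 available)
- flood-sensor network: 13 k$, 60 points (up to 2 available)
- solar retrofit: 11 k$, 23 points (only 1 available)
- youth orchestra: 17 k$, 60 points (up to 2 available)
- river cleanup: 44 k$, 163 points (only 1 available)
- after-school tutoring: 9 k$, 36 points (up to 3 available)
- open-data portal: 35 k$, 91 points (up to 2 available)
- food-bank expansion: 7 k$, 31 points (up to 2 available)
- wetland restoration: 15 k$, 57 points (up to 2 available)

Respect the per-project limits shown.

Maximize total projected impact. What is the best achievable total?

Filling by ratio: bike-lane pilot + 2×arts residency + flood-sensor network for 604, with 3 k$ left unused.
Dropping flood-sensor network frees 13 k$; slotting in after-school tutoring + food-bank expansion (16 k$) lifts the total to 611 at 113 k$.
Every other selection either busts 113 k$ or exceeds an availability limit or fails to beat 611.

611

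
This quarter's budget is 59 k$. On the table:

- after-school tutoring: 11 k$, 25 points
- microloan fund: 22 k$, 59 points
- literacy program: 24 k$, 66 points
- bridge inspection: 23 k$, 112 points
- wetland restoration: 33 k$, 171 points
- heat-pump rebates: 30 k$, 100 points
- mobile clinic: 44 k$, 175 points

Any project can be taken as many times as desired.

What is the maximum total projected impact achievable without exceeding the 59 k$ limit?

283

Taking bridge inspection + wetland restoration: 56 k$ used, 283 in projected impact.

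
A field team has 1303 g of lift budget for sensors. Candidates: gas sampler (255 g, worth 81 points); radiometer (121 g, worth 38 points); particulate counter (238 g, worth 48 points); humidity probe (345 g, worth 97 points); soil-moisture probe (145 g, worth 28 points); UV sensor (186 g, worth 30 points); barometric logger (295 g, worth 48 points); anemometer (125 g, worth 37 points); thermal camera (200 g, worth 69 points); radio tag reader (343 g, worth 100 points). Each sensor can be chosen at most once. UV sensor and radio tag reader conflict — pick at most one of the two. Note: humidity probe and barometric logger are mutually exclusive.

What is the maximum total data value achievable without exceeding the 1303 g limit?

385

The ratio heuristic lands on gas sampler + radiometer + particulate counter + anemometer + thermal camera + radio tag reader (373) but leaves 21 g idle.
Replace particulate counter and anemometer with humidity probe: the trade gains 12 net, giving 385 at 1264 g.
That's the maximum — no feasible swap from here does better than 385.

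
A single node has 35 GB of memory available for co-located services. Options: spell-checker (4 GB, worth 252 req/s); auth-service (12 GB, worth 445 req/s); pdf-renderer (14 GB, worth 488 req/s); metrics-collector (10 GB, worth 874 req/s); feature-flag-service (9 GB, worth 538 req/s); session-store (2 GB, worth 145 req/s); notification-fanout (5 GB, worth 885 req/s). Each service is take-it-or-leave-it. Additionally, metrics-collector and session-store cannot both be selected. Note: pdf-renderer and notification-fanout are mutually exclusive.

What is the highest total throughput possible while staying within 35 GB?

2549

Spell-checker + metrics-collector + feature-flag-service + notification-fanout uses 28 of the 35 GB and totals 2549.
An exhaustive check of the 128 subsets confirms 2549.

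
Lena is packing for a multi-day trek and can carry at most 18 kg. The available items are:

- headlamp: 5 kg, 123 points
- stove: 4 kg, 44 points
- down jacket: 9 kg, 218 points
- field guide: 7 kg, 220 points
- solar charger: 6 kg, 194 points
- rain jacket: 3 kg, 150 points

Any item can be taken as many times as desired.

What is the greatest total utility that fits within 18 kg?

900

The ratio ordering already packs tightly: 6×rain jacket, 18 kg, 900.
Nothing else within 18 kg beats 900.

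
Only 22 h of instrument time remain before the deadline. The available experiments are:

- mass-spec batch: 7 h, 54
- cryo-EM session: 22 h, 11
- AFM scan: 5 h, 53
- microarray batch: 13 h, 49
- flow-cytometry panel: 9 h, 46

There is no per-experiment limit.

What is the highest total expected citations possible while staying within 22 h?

213

By expected citations per h: AFM scan 10.60, mass-spec batch 7.71, flow-cytometry panel 5.11, microarray batch 3.77 lead.
Filling by ratio: 4×AFM scan for 212, with 2 h left unused.
Replace AFM scan with mass-spec batch: the trade gains 1 net, giving 213 at 22 h.
That's the maximum — no swap from here does better than 213.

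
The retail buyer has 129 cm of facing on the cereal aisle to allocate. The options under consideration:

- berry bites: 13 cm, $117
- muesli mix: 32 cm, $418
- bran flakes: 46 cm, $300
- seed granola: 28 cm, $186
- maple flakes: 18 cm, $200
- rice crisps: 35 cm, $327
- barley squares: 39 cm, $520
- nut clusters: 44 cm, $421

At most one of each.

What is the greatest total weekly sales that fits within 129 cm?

1476

The ratio heuristic lands on muesli mix + maple flakes + rice crisps + barley squares (1465) but leaves 5 cm idle.
The 53 cm tied up in maple flakes and rice crisps is better spent on berry bites + nut clusters — total rises to 1476 (128 cm).
The spare 1 cm is too small for any remaining product, and no exchange beats 1476.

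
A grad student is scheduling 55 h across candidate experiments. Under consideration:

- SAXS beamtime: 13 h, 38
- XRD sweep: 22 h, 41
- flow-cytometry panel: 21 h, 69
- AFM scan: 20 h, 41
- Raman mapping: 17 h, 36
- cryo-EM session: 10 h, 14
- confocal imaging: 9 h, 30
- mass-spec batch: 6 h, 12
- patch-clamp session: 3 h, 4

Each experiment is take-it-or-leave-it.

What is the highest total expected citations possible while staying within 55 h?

153

SAXS beamtime + flow-cytometry panel + confocal imaging + mass-spec batch + patch-clamp session uses 52 of the 55 h and totals 153.
An exhaustive check of the 512 subsets confirms 153.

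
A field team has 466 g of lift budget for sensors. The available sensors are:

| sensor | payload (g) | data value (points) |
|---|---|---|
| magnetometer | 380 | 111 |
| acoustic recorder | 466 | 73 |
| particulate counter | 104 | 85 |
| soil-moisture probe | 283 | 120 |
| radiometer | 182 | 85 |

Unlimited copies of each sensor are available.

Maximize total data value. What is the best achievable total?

340

4×particulate counter uses 416 of the 466 g and totals 340.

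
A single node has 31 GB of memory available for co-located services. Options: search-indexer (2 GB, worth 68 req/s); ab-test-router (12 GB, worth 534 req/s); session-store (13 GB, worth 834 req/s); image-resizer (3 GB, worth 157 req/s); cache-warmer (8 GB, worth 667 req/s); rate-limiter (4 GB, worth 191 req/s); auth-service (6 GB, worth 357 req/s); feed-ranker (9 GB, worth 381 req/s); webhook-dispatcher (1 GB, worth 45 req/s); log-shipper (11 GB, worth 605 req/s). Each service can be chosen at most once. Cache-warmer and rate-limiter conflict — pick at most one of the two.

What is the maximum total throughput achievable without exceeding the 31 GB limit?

By throughput per GB: cache-warmer 83.38, session-store 64.15, auth-service 59.50, log-shipper 55.00 lead.
Best packing: session-store + image-resizer + cache-warmer + auth-service + webhook-dispatcher — 31 GB, 2060 total.
Next best is session-store + image-resizer + cache-warmer + auth-service at 2015 (30 GB) — short by 45.

2060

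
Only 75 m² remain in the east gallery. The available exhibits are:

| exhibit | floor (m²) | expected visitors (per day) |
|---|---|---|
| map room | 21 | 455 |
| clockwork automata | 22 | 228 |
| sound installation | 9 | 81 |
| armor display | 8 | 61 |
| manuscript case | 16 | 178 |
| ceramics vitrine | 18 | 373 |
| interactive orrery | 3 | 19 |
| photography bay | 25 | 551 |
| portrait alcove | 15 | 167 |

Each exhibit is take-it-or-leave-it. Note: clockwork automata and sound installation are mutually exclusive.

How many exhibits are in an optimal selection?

4

Optimal total is 1460.
One optimal bundle: map room + sound installation + ceramics vitrine + photography bay (73 m²).
Any selection reaching 1460 contains exactly 4 exhibits.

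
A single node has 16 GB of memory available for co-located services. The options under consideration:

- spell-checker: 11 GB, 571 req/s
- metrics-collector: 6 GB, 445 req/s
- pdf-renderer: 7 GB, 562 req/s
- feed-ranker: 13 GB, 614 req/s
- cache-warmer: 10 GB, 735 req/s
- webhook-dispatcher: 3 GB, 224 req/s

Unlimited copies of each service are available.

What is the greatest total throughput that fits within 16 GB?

1234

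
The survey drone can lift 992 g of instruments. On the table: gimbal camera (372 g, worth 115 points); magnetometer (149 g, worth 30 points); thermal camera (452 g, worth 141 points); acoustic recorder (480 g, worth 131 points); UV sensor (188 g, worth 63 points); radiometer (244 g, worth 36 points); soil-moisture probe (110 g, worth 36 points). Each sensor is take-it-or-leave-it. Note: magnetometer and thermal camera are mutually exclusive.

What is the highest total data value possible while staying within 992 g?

292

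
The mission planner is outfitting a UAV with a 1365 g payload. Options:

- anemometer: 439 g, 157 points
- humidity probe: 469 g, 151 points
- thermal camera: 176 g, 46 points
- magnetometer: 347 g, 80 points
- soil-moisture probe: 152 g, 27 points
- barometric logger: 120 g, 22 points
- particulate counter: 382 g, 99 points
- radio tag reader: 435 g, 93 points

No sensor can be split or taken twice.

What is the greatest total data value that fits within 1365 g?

407

A density-first pass picks anemometer + humidity probe + thermal camera + soil-moisture probe + barometric logger — 403 at 1356 g.
Dropping thermal camera and soil-moisture probe and barometric logger frees 448 g; slotting in particulate counter (382 g) lifts the total to 407 at 1290 g.
Nothing else within 1365 g beats 407.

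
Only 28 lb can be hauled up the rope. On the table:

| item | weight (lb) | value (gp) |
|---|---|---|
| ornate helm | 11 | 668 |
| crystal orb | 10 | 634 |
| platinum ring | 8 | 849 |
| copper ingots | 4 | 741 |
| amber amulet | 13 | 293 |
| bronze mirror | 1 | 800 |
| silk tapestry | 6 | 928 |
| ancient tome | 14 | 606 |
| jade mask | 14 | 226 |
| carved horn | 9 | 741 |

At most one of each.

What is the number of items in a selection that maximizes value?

5

Optimal total is 4059.
For example platinum ring + copper ingots + bronze mirror + silk tapestry + carved horn achieves it, using 28 lb.
Every optimal selection uses 5 items.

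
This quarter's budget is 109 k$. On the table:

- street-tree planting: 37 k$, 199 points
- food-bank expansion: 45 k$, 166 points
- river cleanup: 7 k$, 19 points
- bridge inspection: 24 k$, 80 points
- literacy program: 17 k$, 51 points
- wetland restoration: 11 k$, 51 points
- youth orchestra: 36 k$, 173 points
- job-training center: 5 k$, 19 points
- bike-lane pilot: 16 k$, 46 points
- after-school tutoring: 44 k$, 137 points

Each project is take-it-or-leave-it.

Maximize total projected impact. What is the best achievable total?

503

By projected impact per k$: street-tree planting 5.38, youth orchestra 4.81, wetland restoration 4.64, job-training center 3.80 lead.
Filling by ratio: street-tree planting + literacy program + wetland restoration + youth orchestra + job-training center for 493, with 3 k$ left unused.
The 22 k$ tied up in literacy program and job-training center is better spent on bridge inspection — total rises to 503 (108 k$).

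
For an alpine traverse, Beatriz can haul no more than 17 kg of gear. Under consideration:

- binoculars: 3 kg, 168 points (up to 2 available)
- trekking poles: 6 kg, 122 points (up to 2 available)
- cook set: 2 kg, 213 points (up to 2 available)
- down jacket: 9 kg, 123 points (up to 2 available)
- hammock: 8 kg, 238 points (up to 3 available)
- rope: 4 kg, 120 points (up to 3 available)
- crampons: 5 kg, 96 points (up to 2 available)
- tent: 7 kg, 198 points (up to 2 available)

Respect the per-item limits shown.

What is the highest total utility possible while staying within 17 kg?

960

Ranking by ratio (utility/kg): cook set 106.50, binoculars 56.00, rope 30.00.
The ratio heuristic lands on 2×binoculars + 2×cook set + rope (882) but leaves 3 kg idle.
Replace rope with tent: the trade gains 78 net, giving 960 at 17 kg.
Every other selection either busts 17 kg or exceeds an availability limit or fails to beat 960.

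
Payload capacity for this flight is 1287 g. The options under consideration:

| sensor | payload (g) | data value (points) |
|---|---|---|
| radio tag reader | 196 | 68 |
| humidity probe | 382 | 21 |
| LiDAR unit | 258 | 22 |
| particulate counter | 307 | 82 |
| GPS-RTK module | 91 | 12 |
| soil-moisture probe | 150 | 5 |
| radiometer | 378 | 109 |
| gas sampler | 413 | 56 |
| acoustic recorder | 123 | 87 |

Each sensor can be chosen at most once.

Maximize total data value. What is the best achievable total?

368

Filling by ratio: radio tag reader + particulate counter + GPS-RTK module + soil-moisture probe + radiometer + acoustic recorder for 363, with 42 g left unused.
Replace GPS-RTK module and soil-moisture probe with LiDAR unit: the trade gains 5 net, giving 368 at 1262 g.
Nothing else within 1287 g beats 368.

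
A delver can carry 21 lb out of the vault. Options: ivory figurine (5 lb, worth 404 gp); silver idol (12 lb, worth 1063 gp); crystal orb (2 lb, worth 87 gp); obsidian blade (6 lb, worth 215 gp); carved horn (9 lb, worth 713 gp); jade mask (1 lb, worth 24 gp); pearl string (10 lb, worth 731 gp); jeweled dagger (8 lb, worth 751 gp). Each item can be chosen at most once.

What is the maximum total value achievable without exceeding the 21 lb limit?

Best packing: silver idol + jade mask + jeweled dagger — 21 lb, 1838 total.
The closest alternative, silver idol + jeweled dagger, reaches only 1814.

1838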